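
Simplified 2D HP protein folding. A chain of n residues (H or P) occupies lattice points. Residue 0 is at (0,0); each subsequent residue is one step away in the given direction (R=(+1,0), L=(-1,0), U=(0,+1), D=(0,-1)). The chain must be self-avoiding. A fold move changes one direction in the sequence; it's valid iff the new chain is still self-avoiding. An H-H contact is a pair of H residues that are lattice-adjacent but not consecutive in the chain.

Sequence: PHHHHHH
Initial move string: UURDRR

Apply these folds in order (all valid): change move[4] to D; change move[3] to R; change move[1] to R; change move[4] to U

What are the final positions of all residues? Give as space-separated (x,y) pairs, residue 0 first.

Answer: (0,0) (0,1) (1,1) (2,1) (3,1) (3,2) (4,2)

Derivation:
Initial moves: UURDRR
Fold: move[4]->D => UURDDR (positions: [(0, 0), (0, 1), (0, 2), (1, 2), (1, 1), (1, 0), (2, 0)])
Fold: move[3]->R => UURRDR (positions: [(0, 0), (0, 1), (0, 2), (1, 2), (2, 2), (2, 1), (3, 1)])
Fold: move[1]->R => URRRDR (positions: [(0, 0), (0, 1), (1, 1), (2, 1), (3, 1), (3, 0), (4, 0)])
Fold: move[4]->U => URRRUR (positions: [(0, 0), (0, 1), (1, 1), (2, 1), (3, 1), (3, 2), (4, 2)])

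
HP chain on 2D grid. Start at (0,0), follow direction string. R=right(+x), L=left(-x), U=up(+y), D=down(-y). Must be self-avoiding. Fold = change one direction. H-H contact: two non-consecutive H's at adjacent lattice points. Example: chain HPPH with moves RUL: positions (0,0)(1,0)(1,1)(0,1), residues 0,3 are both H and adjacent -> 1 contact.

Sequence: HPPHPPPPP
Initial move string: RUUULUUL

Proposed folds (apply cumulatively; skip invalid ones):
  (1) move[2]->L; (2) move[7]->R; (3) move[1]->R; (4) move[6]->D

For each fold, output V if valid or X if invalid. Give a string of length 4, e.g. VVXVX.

Initial: RUUULUUL -> [(0, 0), (1, 0), (1, 1), (1, 2), (1, 3), (0, 3), (0, 4), (0, 5), (-1, 5)]
Fold 1: move[2]->L => RULULUUL VALID
Fold 2: move[7]->R => RULULUUR VALID
Fold 3: move[1]->R => RRLULUUR INVALID (collision), skipped
Fold 4: move[6]->D => RULULUDR INVALID (collision), skipped

Answer: VVXX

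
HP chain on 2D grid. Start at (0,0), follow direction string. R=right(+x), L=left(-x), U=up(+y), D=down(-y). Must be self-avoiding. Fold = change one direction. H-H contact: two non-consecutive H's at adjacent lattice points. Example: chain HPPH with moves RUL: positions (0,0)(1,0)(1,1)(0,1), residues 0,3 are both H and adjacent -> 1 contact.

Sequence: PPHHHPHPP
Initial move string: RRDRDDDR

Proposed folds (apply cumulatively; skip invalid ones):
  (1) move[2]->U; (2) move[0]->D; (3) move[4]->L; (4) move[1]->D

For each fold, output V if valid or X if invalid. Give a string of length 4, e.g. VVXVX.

Answer: VVXX

Derivation:
Initial: RRDRDDDR -> [(0, 0), (1, 0), (2, 0), (2, -1), (3, -1), (3, -2), (3, -3), (3, -4), (4, -4)]
Fold 1: move[2]->U => RRURDDDR VALID
Fold 2: move[0]->D => DRURDDDR VALID
Fold 3: move[4]->L => DRURLDDR INVALID (collision), skipped
Fold 4: move[1]->D => DDURDDDR INVALID (collision), skipped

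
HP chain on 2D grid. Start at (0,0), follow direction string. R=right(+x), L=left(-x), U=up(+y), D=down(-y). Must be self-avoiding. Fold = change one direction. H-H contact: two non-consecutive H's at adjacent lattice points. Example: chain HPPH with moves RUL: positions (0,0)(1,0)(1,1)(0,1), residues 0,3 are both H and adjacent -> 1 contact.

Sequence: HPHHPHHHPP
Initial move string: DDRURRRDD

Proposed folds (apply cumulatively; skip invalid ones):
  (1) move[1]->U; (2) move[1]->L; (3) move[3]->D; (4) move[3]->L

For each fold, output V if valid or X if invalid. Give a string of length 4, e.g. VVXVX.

Initial: DDRURRRDD -> [(0, 0), (0, -1), (0, -2), (1, -2), (1, -1), (2, -1), (3, -1), (4, -1), (4, -2), (4, -3)]
Fold 1: move[1]->U => DURURRRDD INVALID (collision), skipped
Fold 2: move[1]->L => DLRURRRDD INVALID (collision), skipped
Fold 3: move[3]->D => DDRDRRRDD VALID
Fold 4: move[3]->L => DDRLRRRDD INVALID (collision), skipped

Answer: XXVX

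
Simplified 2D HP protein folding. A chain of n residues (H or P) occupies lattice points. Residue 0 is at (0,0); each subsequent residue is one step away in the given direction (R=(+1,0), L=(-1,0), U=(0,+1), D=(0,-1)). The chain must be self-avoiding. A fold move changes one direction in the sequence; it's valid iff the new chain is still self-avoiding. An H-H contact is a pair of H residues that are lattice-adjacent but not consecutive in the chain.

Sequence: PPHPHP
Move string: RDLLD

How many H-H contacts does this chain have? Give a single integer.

Answer: 0

Derivation:
Positions: [(0, 0), (1, 0), (1, -1), (0, -1), (-1, -1), (-1, -2)]
No H-H contacts found.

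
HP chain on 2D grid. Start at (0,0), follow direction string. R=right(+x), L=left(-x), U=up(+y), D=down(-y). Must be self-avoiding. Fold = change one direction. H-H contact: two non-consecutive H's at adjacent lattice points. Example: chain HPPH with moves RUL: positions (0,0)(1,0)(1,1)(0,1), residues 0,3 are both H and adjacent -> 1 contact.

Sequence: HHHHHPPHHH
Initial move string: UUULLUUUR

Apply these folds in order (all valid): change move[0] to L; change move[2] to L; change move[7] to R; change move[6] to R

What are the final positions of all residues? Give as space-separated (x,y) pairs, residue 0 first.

Answer: (0,0) (-1,0) (-1,1) (-2,1) (-3,1) (-4,1) (-4,2) (-3,2) (-2,2) (-1,2)

Derivation:
Initial moves: UUULLUUUR
Fold: move[0]->L => LUULLUUUR (positions: [(0, 0), (-1, 0), (-1, 1), (-1, 2), (-2, 2), (-3, 2), (-3, 3), (-3, 4), (-3, 5), (-2, 5)])
Fold: move[2]->L => LULLLUUUR (positions: [(0, 0), (-1, 0), (-1, 1), (-2, 1), (-3, 1), (-4, 1), (-4, 2), (-4, 3), (-4, 4), (-3, 4)])
Fold: move[7]->R => LULLLUURR (positions: [(0, 0), (-1, 0), (-1, 1), (-2, 1), (-3, 1), (-4, 1), (-4, 2), (-4, 3), (-3, 3), (-2, 3)])
Fold: move[6]->R => LULLLURRR (positions: [(0, 0), (-1, 0), (-1, 1), (-2, 1), (-3, 1), (-4, 1), (-4, 2), (-3, 2), (-2, 2), (-1, 2)])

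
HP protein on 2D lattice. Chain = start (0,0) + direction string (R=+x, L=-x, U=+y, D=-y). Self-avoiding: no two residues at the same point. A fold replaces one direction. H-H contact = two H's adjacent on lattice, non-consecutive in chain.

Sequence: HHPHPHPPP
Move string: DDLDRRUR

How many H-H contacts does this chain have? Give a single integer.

Answer: 0

Derivation:
Positions: [(0, 0), (0, -1), (0, -2), (-1, -2), (-1, -3), (0, -3), (1, -3), (1, -2), (2, -2)]
No H-H contacts found.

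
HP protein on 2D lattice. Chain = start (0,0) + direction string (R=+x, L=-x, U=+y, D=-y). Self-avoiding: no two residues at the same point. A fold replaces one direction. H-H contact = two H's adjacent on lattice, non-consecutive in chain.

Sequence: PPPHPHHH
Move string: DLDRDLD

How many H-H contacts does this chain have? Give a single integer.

Answer: 1

Derivation:
Positions: [(0, 0), (0, -1), (-1, -1), (-1, -2), (0, -2), (0, -3), (-1, -3), (-1, -4)]
H-H contact: residue 3 @(-1,-2) - residue 6 @(-1, -3)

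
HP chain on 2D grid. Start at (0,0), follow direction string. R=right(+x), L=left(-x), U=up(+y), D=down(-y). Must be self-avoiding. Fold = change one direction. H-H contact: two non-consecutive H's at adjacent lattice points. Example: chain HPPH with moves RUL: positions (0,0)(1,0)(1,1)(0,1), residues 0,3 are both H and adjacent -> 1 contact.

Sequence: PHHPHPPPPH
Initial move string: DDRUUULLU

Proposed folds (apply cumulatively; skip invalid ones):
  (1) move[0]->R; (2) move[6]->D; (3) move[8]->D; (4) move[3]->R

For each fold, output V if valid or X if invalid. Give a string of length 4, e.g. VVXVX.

Initial: DDRUUULLU -> [(0, 0), (0, -1), (0, -2), (1, -2), (1, -1), (1, 0), (1, 1), (0, 1), (-1, 1), (-1, 2)]
Fold 1: move[0]->R => RDRUUULLU VALID
Fold 2: move[6]->D => RDRUUUDLU INVALID (collision), skipped
Fold 3: move[8]->D => RDRUUULLD VALID
Fold 4: move[3]->R => RDRRUULLD INVALID (collision), skipped

Answer: VXVX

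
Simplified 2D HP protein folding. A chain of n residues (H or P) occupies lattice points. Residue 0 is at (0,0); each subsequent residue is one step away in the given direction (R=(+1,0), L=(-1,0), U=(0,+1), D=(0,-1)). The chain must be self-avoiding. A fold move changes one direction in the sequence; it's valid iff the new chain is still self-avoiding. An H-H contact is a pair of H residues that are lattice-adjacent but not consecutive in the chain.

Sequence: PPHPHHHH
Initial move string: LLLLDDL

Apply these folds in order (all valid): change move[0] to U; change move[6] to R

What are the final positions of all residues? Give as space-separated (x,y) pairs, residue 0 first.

Initial moves: LLLLDDL
Fold: move[0]->U => ULLLDDL (positions: [(0, 0), (0, 1), (-1, 1), (-2, 1), (-3, 1), (-3, 0), (-3, -1), (-4, -1)])
Fold: move[6]->R => ULLLDDR (positions: [(0, 0), (0, 1), (-1, 1), (-2, 1), (-3, 1), (-3, 0), (-3, -1), (-2, -1)])

Answer: (0,0) (0,1) (-1,1) (-2,1) (-3,1) (-3,0) (-3,-1) (-2,-1)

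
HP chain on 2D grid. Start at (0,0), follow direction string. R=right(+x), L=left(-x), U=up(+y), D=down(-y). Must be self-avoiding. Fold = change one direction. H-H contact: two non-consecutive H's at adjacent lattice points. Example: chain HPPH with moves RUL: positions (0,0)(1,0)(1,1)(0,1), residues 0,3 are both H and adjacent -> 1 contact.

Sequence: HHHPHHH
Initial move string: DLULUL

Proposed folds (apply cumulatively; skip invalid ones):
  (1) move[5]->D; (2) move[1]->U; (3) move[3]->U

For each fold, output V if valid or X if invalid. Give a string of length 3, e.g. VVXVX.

Initial: DLULUL -> [(0, 0), (0, -1), (-1, -1), (-1, 0), (-2, 0), (-2, 1), (-3, 1)]
Fold 1: move[5]->D => DLULUD INVALID (collision), skipped
Fold 2: move[1]->U => DUULUL INVALID (collision), skipped
Fold 3: move[3]->U => DLUUUL VALID

Answer: XXV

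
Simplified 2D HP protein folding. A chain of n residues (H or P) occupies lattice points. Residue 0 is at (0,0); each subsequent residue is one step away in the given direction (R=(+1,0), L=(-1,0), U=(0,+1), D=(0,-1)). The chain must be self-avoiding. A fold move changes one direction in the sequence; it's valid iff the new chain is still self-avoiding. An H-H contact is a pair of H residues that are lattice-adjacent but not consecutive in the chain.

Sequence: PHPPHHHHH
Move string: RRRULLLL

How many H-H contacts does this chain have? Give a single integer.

Answer: 1

Derivation:
Positions: [(0, 0), (1, 0), (2, 0), (3, 0), (3, 1), (2, 1), (1, 1), (0, 1), (-1, 1)]
H-H contact: residue 1 @(1,0) - residue 6 @(1, 1)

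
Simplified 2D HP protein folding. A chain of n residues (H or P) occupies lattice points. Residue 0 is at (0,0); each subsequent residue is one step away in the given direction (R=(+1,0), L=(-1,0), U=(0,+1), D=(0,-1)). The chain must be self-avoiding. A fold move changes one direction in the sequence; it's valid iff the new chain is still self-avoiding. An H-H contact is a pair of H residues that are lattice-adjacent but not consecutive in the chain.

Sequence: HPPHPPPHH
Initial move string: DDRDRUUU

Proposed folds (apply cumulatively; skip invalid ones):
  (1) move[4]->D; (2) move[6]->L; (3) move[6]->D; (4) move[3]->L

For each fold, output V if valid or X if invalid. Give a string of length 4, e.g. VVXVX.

Answer: XXXX

Derivation:
Initial: DDRDRUUU -> [(0, 0), (0, -1), (0, -2), (1, -2), (1, -3), (2, -3), (2, -2), (2, -1), (2, 0)]
Fold 1: move[4]->D => DDRDDUUU INVALID (collision), skipped
Fold 2: move[6]->L => DDRDRULU INVALID (collision), skipped
Fold 3: move[6]->D => DDRDRUDU INVALID (collision), skipped
Fold 4: move[3]->L => DDRLRUUU INVALID (collision), skipped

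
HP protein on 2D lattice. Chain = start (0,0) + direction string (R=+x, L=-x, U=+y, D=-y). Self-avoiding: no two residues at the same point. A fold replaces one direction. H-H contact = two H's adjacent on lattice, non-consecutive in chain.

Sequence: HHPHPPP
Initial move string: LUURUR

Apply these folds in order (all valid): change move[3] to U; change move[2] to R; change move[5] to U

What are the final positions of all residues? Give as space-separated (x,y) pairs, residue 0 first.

Answer: (0,0) (-1,0) (-1,1) (0,1) (0,2) (0,3) (0,4)

Derivation:
Initial moves: LUURUR
Fold: move[3]->U => LUUUUR (positions: [(0, 0), (-1, 0), (-1, 1), (-1, 2), (-1, 3), (-1, 4), (0, 4)])
Fold: move[2]->R => LURUUR (positions: [(0, 0), (-1, 0), (-1, 1), (0, 1), (0, 2), (0, 3), (1, 3)])
Fold: move[5]->U => LURUUU (positions: [(0, 0), (-1, 0), (-1, 1), (0, 1), (0, 2), (0, 3), (0, 4)])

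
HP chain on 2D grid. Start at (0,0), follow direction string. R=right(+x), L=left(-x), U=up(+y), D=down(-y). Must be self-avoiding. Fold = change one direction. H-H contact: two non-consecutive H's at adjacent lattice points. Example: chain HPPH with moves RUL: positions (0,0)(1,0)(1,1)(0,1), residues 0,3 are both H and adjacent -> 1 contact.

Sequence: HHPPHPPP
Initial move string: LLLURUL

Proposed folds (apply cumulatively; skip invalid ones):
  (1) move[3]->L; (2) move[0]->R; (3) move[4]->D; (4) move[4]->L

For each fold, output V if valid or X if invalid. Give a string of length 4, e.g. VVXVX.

Initial: LLLURUL -> [(0, 0), (-1, 0), (-2, 0), (-3, 0), (-3, 1), (-2, 1), (-2, 2), (-3, 2)]
Fold 1: move[3]->L => LLLLRUL INVALID (collision), skipped
Fold 2: move[0]->R => RLLURUL INVALID (collision), skipped
Fold 3: move[4]->D => LLLUDUL INVALID (collision), skipped
Fold 4: move[4]->L => LLLULUL VALID

Answer: XXXV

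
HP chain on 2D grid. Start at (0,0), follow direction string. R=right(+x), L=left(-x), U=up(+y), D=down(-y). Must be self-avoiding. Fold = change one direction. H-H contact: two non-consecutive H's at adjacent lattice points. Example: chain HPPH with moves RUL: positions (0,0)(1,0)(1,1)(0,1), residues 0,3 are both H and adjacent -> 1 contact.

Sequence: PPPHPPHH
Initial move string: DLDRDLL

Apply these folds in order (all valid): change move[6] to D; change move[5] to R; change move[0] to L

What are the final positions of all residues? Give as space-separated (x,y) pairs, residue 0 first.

Answer: (0,0) (-1,0) (-2,0) (-2,-1) (-1,-1) (-1,-2) (0,-2) (0,-3)

Derivation:
Initial moves: DLDRDLL
Fold: move[6]->D => DLDRDLD (positions: [(0, 0), (0, -1), (-1, -1), (-1, -2), (0, -2), (0, -3), (-1, -3), (-1, -4)])
Fold: move[5]->R => DLDRDRD (positions: [(0, 0), (0, -1), (-1, -1), (-1, -2), (0, -2), (0, -3), (1, -3), (1, -4)])
Fold: move[0]->L => LLDRDRD (positions: [(0, 0), (-1, 0), (-2, 0), (-2, -1), (-1, -1), (-1, -2), (0, -2), (0, -3)])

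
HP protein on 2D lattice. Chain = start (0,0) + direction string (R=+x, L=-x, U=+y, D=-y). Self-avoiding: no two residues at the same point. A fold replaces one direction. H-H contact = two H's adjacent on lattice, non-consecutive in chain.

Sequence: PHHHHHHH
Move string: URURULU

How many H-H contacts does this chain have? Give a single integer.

Positions: [(0, 0), (0, 1), (1, 1), (1, 2), (2, 2), (2, 3), (1, 3), (1, 4)]
H-H contact: residue 3 @(1,2) - residue 6 @(1, 3)

Answer: 1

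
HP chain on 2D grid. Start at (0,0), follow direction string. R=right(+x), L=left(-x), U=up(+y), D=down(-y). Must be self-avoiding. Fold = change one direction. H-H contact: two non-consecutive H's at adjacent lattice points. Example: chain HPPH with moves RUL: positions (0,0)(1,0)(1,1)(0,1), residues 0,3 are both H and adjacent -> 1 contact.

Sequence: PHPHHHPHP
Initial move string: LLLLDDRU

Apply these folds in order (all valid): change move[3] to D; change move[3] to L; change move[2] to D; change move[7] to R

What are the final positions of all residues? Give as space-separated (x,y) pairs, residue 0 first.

Answer: (0,0) (-1,0) (-2,0) (-2,-1) (-3,-1) (-3,-2) (-3,-3) (-2,-3) (-1,-3)

Derivation:
Initial moves: LLLLDDRU
Fold: move[3]->D => LLLDDDRU (positions: [(0, 0), (-1, 0), (-2, 0), (-3, 0), (-3, -1), (-3, -2), (-3, -3), (-2, -3), (-2, -2)])
Fold: move[3]->L => LLLLDDRU (positions: [(0, 0), (-1, 0), (-2, 0), (-3, 0), (-4, 0), (-4, -1), (-4, -2), (-3, -2), (-3, -1)])
Fold: move[2]->D => LLDLDDRU (positions: [(0, 0), (-1, 0), (-2, 0), (-2, -1), (-3, -1), (-3, -2), (-3, -3), (-2, -3), (-2, -2)])
Fold: move[7]->R => LLDLDDRR (positions: [(0, 0), (-1, 0), (-2, 0), (-2, -1), (-3, -1), (-3, -2), (-3, -3), (-2, -3), (-1, -3)])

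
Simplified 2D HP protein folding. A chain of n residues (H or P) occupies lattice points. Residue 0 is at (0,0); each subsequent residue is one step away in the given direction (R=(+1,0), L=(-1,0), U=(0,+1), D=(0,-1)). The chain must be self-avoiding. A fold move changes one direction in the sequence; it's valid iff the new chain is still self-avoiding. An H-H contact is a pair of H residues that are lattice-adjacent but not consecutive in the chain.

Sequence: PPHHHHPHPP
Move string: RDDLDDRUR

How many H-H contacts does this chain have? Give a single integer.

Answer: 0

Derivation:
Positions: [(0, 0), (1, 0), (1, -1), (1, -2), (0, -2), (0, -3), (0, -4), (1, -4), (1, -3), (2, -3)]
No H-H contacts found.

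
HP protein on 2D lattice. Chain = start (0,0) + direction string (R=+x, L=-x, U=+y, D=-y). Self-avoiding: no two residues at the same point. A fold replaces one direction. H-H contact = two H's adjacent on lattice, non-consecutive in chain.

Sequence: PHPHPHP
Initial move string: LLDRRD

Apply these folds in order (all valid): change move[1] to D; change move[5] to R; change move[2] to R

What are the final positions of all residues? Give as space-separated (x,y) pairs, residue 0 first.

Initial moves: LLDRRD
Fold: move[1]->D => LDDRRD (positions: [(0, 0), (-1, 0), (-1, -1), (-1, -2), (0, -2), (1, -2), (1, -3)])
Fold: move[5]->R => LDDRRR (positions: [(0, 0), (-1, 0), (-1, -1), (-1, -2), (0, -2), (1, -2), (2, -2)])
Fold: move[2]->R => LDRRRR (positions: [(0, 0), (-1, 0), (-1, -1), (0, -1), (1, -1), (2, -1), (3, -1)])

Answer: (0,0) (-1,0) (-1,-1) (0,-1) (1,-1) (2,-1) (3,-1)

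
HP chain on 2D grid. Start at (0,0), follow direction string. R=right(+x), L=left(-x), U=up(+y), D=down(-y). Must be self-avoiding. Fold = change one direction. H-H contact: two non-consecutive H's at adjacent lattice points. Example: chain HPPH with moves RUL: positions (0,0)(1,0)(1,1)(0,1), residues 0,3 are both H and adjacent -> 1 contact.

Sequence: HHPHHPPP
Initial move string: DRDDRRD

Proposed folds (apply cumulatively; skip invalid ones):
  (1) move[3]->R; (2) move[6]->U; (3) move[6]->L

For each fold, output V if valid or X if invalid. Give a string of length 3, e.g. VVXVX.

Answer: VVX

Derivation:
Initial: DRDDRRD -> [(0, 0), (0, -1), (1, -1), (1, -2), (1, -3), (2, -3), (3, -3), (3, -4)]
Fold 1: move[3]->R => DRDRRRD VALID
Fold 2: move[6]->U => DRDRRRU VALID
Fold 3: move[6]->L => DRDRRRL INVALID (collision), skipped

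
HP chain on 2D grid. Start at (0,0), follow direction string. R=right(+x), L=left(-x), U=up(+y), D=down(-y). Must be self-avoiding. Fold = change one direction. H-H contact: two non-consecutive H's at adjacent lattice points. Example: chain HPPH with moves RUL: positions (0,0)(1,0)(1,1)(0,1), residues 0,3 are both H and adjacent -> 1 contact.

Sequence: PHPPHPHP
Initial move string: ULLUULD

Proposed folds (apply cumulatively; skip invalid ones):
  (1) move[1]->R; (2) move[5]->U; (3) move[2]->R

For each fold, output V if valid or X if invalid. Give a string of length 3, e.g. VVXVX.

Initial: ULLUULD -> [(0, 0), (0, 1), (-1, 1), (-2, 1), (-2, 2), (-2, 3), (-3, 3), (-3, 2)]
Fold 1: move[1]->R => URLUULD INVALID (collision), skipped
Fold 2: move[5]->U => ULLUUUD INVALID (collision), skipped
Fold 3: move[2]->R => ULRUULD INVALID (collision), skipped

Answer: XXX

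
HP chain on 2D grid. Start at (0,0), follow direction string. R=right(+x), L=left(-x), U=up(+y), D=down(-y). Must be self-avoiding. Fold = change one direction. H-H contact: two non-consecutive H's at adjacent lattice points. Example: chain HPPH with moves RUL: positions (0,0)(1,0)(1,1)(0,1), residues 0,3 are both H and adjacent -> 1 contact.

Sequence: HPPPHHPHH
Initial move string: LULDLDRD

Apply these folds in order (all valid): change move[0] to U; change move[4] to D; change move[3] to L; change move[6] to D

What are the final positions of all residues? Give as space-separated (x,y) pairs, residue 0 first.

Initial moves: LULDLDRD
Fold: move[0]->U => UULDLDRD (positions: [(0, 0), (0, 1), (0, 2), (-1, 2), (-1, 1), (-2, 1), (-2, 0), (-1, 0), (-1, -1)])
Fold: move[4]->D => UULDDDRD (positions: [(0, 0), (0, 1), (0, 2), (-1, 2), (-1, 1), (-1, 0), (-1, -1), (0, -1), (0, -2)])
Fold: move[3]->L => UULLDDRD (positions: [(0, 0), (0, 1), (0, 2), (-1, 2), (-2, 2), (-2, 1), (-2, 0), (-1, 0), (-1, -1)])
Fold: move[6]->D => UULLDDDD (positions: [(0, 0), (0, 1), (0, 2), (-1, 2), (-2, 2), (-2, 1), (-2, 0), (-2, -1), (-2, -2)])

Answer: (0,0) (0,1) (0,2) (-1,2) (-2,2) (-2,1) (-2,0) (-2,-1) (-2,-2)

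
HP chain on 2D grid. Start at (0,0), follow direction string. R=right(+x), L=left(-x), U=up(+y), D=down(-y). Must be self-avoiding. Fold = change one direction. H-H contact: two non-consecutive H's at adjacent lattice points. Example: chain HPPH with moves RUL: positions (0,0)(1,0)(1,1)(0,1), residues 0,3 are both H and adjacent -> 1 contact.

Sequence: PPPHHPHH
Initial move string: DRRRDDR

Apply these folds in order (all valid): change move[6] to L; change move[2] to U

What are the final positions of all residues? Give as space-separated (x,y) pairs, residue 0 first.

Answer: (0,0) (0,-1) (1,-1) (1,0) (2,0) (2,-1) (2,-2) (1,-2)

Derivation:
Initial moves: DRRRDDR
Fold: move[6]->L => DRRRDDL (positions: [(0, 0), (0, -1), (1, -1), (2, -1), (3, -1), (3, -2), (3, -3), (2, -3)])
Fold: move[2]->U => DRURDDL (positions: [(0, 0), (0, -1), (1, -1), (1, 0), (2, 0), (2, -1), (2, -2), (1, -2)])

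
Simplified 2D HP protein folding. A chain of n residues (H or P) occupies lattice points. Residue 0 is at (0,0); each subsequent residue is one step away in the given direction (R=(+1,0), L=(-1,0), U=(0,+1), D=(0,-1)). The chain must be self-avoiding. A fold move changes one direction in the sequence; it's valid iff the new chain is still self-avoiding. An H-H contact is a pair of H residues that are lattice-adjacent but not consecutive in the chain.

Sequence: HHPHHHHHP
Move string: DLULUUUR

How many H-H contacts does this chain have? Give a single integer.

Answer: 1

Derivation:
Positions: [(0, 0), (0, -1), (-1, -1), (-1, 0), (-2, 0), (-2, 1), (-2, 2), (-2, 3), (-1, 3)]
H-H contact: residue 0 @(0,0) - residue 3 @(-1, 0)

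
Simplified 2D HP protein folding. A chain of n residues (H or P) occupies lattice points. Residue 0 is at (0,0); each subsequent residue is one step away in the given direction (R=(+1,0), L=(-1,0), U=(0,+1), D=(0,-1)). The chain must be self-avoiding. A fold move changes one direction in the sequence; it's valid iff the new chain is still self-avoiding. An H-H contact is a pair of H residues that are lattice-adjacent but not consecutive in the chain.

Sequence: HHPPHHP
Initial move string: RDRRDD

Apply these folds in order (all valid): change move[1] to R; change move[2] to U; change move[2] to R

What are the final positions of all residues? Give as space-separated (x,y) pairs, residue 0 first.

Answer: (0,0) (1,0) (2,0) (3,0) (4,0) (4,-1) (4,-2)

Derivation:
Initial moves: RDRRDD
Fold: move[1]->R => RRRRDD (positions: [(0, 0), (1, 0), (2, 0), (3, 0), (4, 0), (4, -1), (4, -2)])
Fold: move[2]->U => RRURDD (positions: [(0, 0), (1, 0), (2, 0), (2, 1), (3, 1), (3, 0), (3, -1)])
Fold: move[2]->R => RRRRDD (positions: [(0, 0), (1, 0), (2, 0), (3, 0), (4, 0), (4, -1), (4, -2)])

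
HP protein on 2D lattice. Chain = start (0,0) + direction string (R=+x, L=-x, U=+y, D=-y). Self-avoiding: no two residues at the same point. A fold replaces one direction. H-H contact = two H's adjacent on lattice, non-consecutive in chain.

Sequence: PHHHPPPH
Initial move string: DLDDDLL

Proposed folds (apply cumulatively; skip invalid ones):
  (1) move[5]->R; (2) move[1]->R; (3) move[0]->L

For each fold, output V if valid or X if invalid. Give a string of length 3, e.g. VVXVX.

Answer: XVX

Derivation:
Initial: DLDDDLL -> [(0, 0), (0, -1), (-1, -1), (-1, -2), (-1, -3), (-1, -4), (-2, -4), (-3, -4)]
Fold 1: move[5]->R => DLDDDRL INVALID (collision), skipped
Fold 2: move[1]->R => DRDDDLL VALID
Fold 3: move[0]->L => LRDDDLL INVALID (collision), skipped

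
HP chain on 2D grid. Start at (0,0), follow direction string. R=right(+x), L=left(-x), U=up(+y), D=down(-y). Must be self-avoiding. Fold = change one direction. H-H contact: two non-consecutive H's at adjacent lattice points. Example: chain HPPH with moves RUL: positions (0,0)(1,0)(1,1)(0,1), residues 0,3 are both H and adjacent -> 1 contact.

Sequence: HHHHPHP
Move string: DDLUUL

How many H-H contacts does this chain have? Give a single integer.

Positions: [(0, 0), (0, -1), (0, -2), (-1, -2), (-1, -1), (-1, 0), (-2, 0)]
H-H contact: residue 0 @(0,0) - residue 5 @(-1, 0)

Answer: 1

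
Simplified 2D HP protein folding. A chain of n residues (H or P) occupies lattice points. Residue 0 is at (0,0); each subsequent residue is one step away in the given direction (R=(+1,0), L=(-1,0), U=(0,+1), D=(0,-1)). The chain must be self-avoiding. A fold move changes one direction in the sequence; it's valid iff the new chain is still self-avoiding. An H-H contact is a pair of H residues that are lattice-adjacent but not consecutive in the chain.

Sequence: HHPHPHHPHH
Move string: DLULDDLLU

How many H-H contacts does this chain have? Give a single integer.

Positions: [(0, 0), (0, -1), (-1, -1), (-1, 0), (-2, 0), (-2, -1), (-2, -2), (-3, -2), (-4, -2), (-4, -1)]
H-H contact: residue 0 @(0,0) - residue 3 @(-1, 0)

Answer: 1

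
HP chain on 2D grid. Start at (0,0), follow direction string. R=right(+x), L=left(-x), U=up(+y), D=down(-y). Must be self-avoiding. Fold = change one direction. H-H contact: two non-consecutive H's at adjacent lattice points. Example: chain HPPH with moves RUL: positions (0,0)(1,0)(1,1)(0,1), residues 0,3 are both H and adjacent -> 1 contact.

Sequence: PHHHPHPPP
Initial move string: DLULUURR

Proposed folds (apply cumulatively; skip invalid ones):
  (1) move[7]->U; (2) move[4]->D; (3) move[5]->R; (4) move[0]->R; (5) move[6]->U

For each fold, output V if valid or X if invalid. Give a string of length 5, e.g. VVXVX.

Answer: VXVXV

Derivation:
Initial: DLULUURR -> [(0, 0), (0, -1), (-1, -1), (-1, 0), (-2, 0), (-2, 1), (-2, 2), (-1, 2), (0, 2)]
Fold 1: move[7]->U => DLULUURU VALID
Fold 2: move[4]->D => DLULDURU INVALID (collision), skipped
Fold 3: move[5]->R => DLULURRU VALID
Fold 4: move[0]->R => RLULURRU INVALID (collision), skipped
Fold 5: move[6]->U => DLULURUU VALID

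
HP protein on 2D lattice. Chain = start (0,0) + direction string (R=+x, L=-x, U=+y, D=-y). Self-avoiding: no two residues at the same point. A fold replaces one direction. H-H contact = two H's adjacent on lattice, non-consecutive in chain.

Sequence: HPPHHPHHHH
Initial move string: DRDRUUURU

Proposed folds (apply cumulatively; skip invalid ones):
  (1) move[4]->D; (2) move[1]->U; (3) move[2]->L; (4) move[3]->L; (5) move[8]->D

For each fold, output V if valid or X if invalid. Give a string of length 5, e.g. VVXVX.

Initial: DRDRUUURU -> [(0, 0), (0, -1), (1, -1), (1, -2), (2, -2), (2, -1), (2, 0), (2, 1), (3, 1), (3, 2)]
Fold 1: move[4]->D => DRDRDUURU INVALID (collision), skipped
Fold 2: move[1]->U => DUDRUUURU INVALID (collision), skipped
Fold 3: move[2]->L => DRLRUUURU INVALID (collision), skipped
Fold 4: move[3]->L => DRDLUUURU INVALID (collision), skipped
Fold 5: move[8]->D => DRDRUUURD VALID

Answer: XXXXV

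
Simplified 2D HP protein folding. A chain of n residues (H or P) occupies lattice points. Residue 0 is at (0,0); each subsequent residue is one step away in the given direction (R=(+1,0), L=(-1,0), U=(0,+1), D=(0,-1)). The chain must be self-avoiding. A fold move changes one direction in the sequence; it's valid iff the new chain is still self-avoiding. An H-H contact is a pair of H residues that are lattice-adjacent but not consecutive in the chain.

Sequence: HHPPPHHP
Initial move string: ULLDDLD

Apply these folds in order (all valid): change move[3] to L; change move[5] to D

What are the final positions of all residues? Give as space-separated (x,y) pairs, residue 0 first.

Initial moves: ULLDDLD
Fold: move[3]->L => ULLLDLD (positions: [(0, 0), (0, 1), (-1, 1), (-2, 1), (-3, 1), (-3, 0), (-4, 0), (-4, -1)])
Fold: move[5]->D => ULLLDDD (positions: [(0, 0), (0, 1), (-1, 1), (-2, 1), (-3, 1), (-3, 0), (-3, -1), (-3, -2)])

Answer: (0,0) (0,1) (-1,1) (-2,1) (-3,1) (-3,0) (-3,-1) (-3,-2)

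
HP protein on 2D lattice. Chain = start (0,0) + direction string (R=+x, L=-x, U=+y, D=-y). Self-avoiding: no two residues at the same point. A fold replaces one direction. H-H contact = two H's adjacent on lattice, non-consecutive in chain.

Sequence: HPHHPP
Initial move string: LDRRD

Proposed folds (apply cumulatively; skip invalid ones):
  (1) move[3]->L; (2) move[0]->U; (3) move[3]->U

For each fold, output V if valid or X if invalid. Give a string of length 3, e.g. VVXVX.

Initial: LDRRD -> [(0, 0), (-1, 0), (-1, -1), (0, -1), (1, -1), (1, -2)]
Fold 1: move[3]->L => LDRLD INVALID (collision), skipped
Fold 2: move[0]->U => UDRRD INVALID (collision), skipped
Fold 3: move[3]->U => LDRUD INVALID (collision), skipped

Answer: XXX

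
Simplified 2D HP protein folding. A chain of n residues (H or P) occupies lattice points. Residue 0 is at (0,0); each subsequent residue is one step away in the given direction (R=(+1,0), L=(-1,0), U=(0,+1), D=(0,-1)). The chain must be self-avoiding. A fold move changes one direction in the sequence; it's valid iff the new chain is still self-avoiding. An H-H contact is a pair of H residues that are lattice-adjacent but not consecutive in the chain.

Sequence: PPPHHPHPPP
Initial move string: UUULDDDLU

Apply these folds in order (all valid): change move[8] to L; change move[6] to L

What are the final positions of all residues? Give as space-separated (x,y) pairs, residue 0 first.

Initial moves: UUULDDDLU
Fold: move[8]->L => UUULDDDLL (positions: [(0, 0), (0, 1), (0, 2), (0, 3), (-1, 3), (-1, 2), (-1, 1), (-1, 0), (-2, 0), (-3, 0)])
Fold: move[6]->L => UUULDDLLL (positions: [(0, 0), (0, 1), (0, 2), (0, 3), (-1, 3), (-1, 2), (-1, 1), (-2, 1), (-3, 1), (-4, 1)])

Answer: (0,0) (0,1) (0,2) (0,3) (-1,3) (-1,2) (-1,1) (-2,1) (-3,1) (-4,1)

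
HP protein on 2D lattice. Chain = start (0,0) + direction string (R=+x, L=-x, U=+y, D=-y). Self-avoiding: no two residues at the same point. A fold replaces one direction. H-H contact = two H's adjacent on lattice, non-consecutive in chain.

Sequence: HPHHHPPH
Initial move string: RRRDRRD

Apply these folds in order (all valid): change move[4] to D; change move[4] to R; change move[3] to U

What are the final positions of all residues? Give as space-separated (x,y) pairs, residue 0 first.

Initial moves: RRRDRRD
Fold: move[4]->D => RRRDDRD (positions: [(0, 0), (1, 0), (2, 0), (3, 0), (3, -1), (3, -2), (4, -2), (4, -3)])
Fold: move[4]->R => RRRDRRD (positions: [(0, 0), (1, 0), (2, 0), (3, 0), (3, -1), (4, -1), (5, -1), (5, -2)])
Fold: move[3]->U => RRRURRD (positions: [(0, 0), (1, 0), (2, 0), (3, 0), (3, 1), (4, 1), (5, 1), (5, 0)])

Answer: (0,0) (1,0) (2,0) (3,0) (3,1) (4,1) (5,1) (5,0)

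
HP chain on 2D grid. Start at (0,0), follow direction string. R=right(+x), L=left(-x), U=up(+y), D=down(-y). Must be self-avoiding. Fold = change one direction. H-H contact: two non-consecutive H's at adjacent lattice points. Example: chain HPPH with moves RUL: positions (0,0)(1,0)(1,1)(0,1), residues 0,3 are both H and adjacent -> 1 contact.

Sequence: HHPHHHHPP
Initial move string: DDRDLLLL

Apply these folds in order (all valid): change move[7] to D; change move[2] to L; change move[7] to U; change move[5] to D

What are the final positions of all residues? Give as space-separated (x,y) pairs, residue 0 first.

Answer: (0,0) (0,-1) (0,-2) (-1,-2) (-1,-3) (-2,-3) (-2,-4) (-3,-4) (-3,-3)

Derivation:
Initial moves: DDRDLLLL
Fold: move[7]->D => DDRDLLLD (positions: [(0, 0), (0, -1), (0, -2), (1, -2), (1, -3), (0, -3), (-1, -3), (-2, -3), (-2, -4)])
Fold: move[2]->L => DDLDLLLD (positions: [(0, 0), (0, -1), (0, -2), (-1, -2), (-1, -3), (-2, -3), (-3, -3), (-4, -3), (-4, -4)])
Fold: move[7]->U => DDLDLLLU (positions: [(0, 0), (0, -1), (0, -2), (-1, -2), (-1, -3), (-2, -3), (-3, -3), (-4, -3), (-4, -2)])
Fold: move[5]->D => DDLDLDLU (positions: [(0, 0), (0, -1), (0, -2), (-1, -2), (-1, -3), (-2, -3), (-2, -4), (-3, -4), (-3, -3)])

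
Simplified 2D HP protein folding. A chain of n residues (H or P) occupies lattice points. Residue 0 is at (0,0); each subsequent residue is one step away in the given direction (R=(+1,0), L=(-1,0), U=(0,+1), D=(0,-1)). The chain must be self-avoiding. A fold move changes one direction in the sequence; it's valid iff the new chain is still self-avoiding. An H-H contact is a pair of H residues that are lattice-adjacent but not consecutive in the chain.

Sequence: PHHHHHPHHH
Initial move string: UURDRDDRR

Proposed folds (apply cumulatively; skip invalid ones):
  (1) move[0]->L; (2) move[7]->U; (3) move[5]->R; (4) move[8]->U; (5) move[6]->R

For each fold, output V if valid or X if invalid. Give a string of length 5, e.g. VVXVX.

Initial: UURDRDDRR -> [(0, 0), (0, 1), (0, 2), (1, 2), (1, 1), (2, 1), (2, 0), (2, -1), (3, -1), (4, -1)]
Fold 1: move[0]->L => LURDRDDRR INVALID (collision), skipped
Fold 2: move[7]->U => UURDRDDUR INVALID (collision), skipped
Fold 3: move[5]->R => UURDRRDRR VALID
Fold 4: move[8]->U => UURDRRDRU VALID
Fold 5: move[6]->R => UURDRRRRU VALID

Answer: XXVVV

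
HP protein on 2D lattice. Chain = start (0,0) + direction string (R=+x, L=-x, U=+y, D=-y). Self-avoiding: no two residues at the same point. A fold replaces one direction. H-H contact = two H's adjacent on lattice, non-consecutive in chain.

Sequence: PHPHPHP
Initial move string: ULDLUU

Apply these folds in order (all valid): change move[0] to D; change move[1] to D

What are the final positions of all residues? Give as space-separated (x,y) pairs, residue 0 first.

Answer: (0,0) (0,-1) (0,-2) (0,-3) (-1,-3) (-1,-2) (-1,-1)

Derivation:
Initial moves: ULDLUU
Fold: move[0]->D => DLDLUU (positions: [(0, 0), (0, -1), (-1, -1), (-1, -2), (-2, -2), (-2, -1), (-2, 0)])
Fold: move[1]->D => DDDLUU (positions: [(0, 0), (0, -1), (0, -2), (0, -3), (-1, -3), (-1, -2), (-1, -1)])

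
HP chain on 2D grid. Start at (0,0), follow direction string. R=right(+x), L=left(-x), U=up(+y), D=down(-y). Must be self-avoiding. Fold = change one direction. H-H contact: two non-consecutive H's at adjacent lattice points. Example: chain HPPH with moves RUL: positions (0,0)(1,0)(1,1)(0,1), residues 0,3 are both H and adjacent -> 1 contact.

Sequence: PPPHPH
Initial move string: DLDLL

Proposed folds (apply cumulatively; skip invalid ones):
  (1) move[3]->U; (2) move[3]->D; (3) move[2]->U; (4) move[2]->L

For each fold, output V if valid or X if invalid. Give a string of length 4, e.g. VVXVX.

Initial: DLDLL -> [(0, 0), (0, -1), (-1, -1), (-1, -2), (-2, -2), (-3, -2)]
Fold 1: move[3]->U => DLDUL INVALID (collision), skipped
Fold 2: move[3]->D => DLDDL VALID
Fold 3: move[2]->U => DLUDL INVALID (collision), skipped
Fold 4: move[2]->L => DLLDL VALID

Answer: XVXV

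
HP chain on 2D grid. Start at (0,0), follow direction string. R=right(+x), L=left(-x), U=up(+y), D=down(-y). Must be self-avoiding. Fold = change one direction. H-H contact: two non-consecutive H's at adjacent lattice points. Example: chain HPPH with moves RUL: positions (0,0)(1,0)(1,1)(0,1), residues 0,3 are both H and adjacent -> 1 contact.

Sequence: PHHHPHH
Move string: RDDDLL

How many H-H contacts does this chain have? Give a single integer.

Answer: 0

Derivation:
Positions: [(0, 0), (1, 0), (1, -1), (1, -2), (1, -3), (0, -3), (-1, -3)]
No H-H contacts found.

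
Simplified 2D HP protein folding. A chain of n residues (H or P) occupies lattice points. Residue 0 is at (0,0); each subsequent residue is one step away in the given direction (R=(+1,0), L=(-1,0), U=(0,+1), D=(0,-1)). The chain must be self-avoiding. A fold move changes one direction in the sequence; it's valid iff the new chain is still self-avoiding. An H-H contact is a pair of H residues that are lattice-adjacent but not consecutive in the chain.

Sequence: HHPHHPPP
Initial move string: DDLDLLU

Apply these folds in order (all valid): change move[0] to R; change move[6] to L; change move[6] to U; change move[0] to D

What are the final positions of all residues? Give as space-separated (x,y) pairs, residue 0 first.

Answer: (0,0) (0,-1) (0,-2) (-1,-2) (-1,-3) (-2,-3) (-3,-3) (-3,-2)

Derivation:
Initial moves: DDLDLLU
Fold: move[0]->R => RDLDLLU (positions: [(0, 0), (1, 0), (1, -1), (0, -1), (0, -2), (-1, -2), (-2, -2), (-2, -1)])
Fold: move[6]->L => RDLDLLL (positions: [(0, 0), (1, 0), (1, -1), (0, -1), (0, -2), (-1, -2), (-2, -2), (-3, -2)])
Fold: move[6]->U => RDLDLLU (positions: [(0, 0), (1, 0), (1, -1), (0, -1), (0, -2), (-1, -2), (-2, -2), (-2, -1)])
Fold: move[0]->D => DDLDLLU (positions: [(0, 0), (0, -1), (0, -2), (-1, -2), (-1, -3), (-2, -3), (-3, -3), (-3, -2)])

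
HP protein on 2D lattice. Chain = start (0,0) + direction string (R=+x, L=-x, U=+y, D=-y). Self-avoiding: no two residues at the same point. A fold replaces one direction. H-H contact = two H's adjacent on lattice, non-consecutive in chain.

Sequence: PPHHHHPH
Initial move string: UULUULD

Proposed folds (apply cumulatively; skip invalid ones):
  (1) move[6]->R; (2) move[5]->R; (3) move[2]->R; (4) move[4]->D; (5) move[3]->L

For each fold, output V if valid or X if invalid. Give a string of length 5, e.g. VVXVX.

Initial: UULUULD -> [(0, 0), (0, 1), (0, 2), (-1, 2), (-1, 3), (-1, 4), (-2, 4), (-2, 3)]
Fold 1: move[6]->R => UULUULR INVALID (collision), skipped
Fold 2: move[5]->R => UULUURD VALID
Fold 3: move[2]->R => UURUURD VALID
Fold 4: move[4]->D => UURUDRD INVALID (collision), skipped
Fold 5: move[3]->L => UURLURD INVALID (collision), skipped

Answer: XVVXX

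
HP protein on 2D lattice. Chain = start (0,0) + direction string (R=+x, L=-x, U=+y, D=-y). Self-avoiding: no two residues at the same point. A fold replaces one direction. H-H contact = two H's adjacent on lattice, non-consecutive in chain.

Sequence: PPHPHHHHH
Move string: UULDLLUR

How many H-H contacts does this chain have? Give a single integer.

Positions: [(0, 0), (0, 1), (0, 2), (-1, 2), (-1, 1), (-2, 1), (-3, 1), (-3, 2), (-2, 2)]
H-H contact: residue 5 @(-2,1) - residue 8 @(-2, 2)

Answer: 1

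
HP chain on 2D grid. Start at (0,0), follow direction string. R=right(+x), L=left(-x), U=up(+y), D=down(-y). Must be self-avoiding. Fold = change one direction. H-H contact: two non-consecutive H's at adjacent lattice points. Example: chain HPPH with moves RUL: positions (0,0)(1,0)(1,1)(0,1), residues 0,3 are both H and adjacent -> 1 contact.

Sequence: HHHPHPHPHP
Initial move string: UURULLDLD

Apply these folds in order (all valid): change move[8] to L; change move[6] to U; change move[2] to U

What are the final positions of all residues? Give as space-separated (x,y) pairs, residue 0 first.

Initial moves: UURULLDLD
Fold: move[8]->L => UURULLDLL (positions: [(0, 0), (0, 1), (0, 2), (1, 2), (1, 3), (0, 3), (-1, 3), (-1, 2), (-2, 2), (-3, 2)])
Fold: move[6]->U => UURULLULL (positions: [(0, 0), (0, 1), (0, 2), (1, 2), (1, 3), (0, 3), (-1, 3), (-1, 4), (-2, 4), (-3, 4)])
Fold: move[2]->U => UUUULLULL (positions: [(0, 0), (0, 1), (0, 2), (0, 3), (0, 4), (-1, 4), (-2, 4), (-2, 5), (-3, 5), (-4, 5)])

Answer: (0,0) (0,1) (0,2) (0,3) (0,4) (-1,4) (-2,4) (-2,5) (-3,5) (-4,5)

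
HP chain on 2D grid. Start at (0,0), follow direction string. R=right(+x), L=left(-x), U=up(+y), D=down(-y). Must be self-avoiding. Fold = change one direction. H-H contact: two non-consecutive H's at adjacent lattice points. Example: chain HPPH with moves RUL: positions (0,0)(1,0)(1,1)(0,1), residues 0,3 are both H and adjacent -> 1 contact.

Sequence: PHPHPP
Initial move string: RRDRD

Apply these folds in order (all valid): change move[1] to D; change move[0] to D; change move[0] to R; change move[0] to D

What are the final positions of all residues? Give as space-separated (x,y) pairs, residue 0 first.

Initial moves: RRDRD
Fold: move[1]->D => RDDRD (positions: [(0, 0), (1, 0), (1, -1), (1, -2), (2, -2), (2, -3)])
Fold: move[0]->D => DDDRD (positions: [(0, 0), (0, -1), (0, -2), (0, -3), (1, -3), (1, -4)])
Fold: move[0]->R => RDDRD (positions: [(0, 0), (1, 0), (1, -1), (1, -2), (2, -2), (2, -3)])
Fold: move[0]->D => DDDRD (positions: [(0, 0), (0, -1), (0, -2), (0, -3), (1, -3), (1, -4)])

Answer: (0,0) (0,-1) (0,-2) (0,-3) (1,-3) (1,-4)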